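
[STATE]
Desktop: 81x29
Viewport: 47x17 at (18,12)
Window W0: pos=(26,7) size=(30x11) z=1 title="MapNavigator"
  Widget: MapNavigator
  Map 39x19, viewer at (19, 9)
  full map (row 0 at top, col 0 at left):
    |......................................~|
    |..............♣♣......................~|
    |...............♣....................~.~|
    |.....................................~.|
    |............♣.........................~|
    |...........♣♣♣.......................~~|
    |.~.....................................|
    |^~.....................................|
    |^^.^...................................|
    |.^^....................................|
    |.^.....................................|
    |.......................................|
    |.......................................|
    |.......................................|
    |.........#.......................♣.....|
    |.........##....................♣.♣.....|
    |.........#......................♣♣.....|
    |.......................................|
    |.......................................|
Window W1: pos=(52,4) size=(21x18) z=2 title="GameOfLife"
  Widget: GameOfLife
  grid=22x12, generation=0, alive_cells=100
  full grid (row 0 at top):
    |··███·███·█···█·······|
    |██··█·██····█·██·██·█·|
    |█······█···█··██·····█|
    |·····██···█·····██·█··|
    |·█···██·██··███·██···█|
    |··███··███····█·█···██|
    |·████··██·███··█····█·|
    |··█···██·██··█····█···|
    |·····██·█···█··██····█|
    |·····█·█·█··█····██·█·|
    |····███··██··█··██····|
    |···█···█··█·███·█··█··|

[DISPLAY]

        ┃.........................┃█···██·██··█
        ┃..............@..........┃·███··███···
        ┃.........................┃████··██·███
        ┃.........................┃·█···██·██··
        ┃.........................┃····██·█···█
        ┗━━━━━━━━━━━━━━━━━━━━━━━━━┃····█·█·█··█
                                  ┃···███··██··
                                  ┃··█···█··█·█
                                  ┃            
                                  ┗━━━━━━━━━━━━
                                               
                                               
                                               
                                               
                                               
                                               
                                               


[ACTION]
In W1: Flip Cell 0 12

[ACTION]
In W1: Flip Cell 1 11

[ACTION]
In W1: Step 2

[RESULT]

        ┃.........................┃·········█·█
        ┃..............@..........┃·███······█·
        ┃.........................┃█████·····██
        ┃.........................┃████·····█··
        ┃.........................┃············
        ┗━━━━━━━━━━━━━━━━━━━━━━━━━┃···██·······
                                  ┃···█··█·····
                                  ┃···█·█·██·██
                                  ┃            
                                  ┗━━━━━━━━━━━━
                                               
                                               
                                               
                                               
                                               
                                               
                                               


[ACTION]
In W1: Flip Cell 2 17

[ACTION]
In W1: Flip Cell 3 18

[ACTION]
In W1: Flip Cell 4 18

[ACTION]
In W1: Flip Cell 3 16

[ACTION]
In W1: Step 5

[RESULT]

        ┃.........................┃·█··███·····
        ┃..............@..........┃█···█·······
        ┃.........................┃···█········
        ┃.........................┃····█····███
        ┃.........................┃·········███
        ┗━━━━━━━━━━━━━━━━━━━━━━━━━┃····█·······
                                  ┃····█·█·····
                                  ┃·····██·····
                                  ┃            
                                  ┗━━━━━━━━━━━━
                                               
                                               
                                               
                                               
                                               
                                               
                                               


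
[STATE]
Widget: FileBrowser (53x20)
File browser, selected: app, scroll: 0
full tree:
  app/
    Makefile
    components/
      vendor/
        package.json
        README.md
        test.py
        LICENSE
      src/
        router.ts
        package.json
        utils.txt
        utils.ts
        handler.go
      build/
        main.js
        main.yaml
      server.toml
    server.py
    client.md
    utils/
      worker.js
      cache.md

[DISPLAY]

> [-] app/                                           
    Makefile                                         
    [+] components/                                  
    server.py                                        
    client.md                                        
    [+] utils/                                       
                                                     
                                                     
                                                     
                                                     
                                                     
                                                     
                                                     
                                                     
                                                     
                                                     
                                                     
                                                     
                                                     
                                                     


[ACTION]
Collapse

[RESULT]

> [+] app/                                           
                                                     
                                                     
                                                     
                                                     
                                                     
                                                     
                                                     
                                                     
                                                     
                                                     
                                                     
                                                     
                                                     
                                                     
                                                     
                                                     
                                                     
                                                     
                                                     


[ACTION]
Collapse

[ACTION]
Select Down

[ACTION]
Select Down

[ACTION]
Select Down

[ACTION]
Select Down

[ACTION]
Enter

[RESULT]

> [-] app/                                           
    Makefile                                         
    [+] components/                                  
    server.py                                        
    client.md                                        
    [+] utils/                                       
                                                     
                                                     
                                                     
                                                     
                                                     
                                                     
                                                     
                                                     
                                                     
                                                     
                                                     
                                                     
                                                     
                                                     


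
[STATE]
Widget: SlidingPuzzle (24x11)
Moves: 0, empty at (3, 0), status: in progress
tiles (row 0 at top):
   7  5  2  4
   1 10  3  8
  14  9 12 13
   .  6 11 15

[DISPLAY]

┌────┬────┬────┬────┐   
│  7 │  5 │  2 │  4 │   
├────┼────┼────┼────┤   
│  1 │ 10 │  3 │  8 │   
├────┼────┼────┼────┤   
│ 14 │  9 │ 12 │ 13 │   
├────┼────┼────┼────┤   
│    │  6 │ 11 │ 15 │   
└────┴────┴────┴────┘   
Moves: 0                
                        


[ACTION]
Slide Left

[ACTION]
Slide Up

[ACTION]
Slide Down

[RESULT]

┌────┬────┬────┬────┐   
│  7 │  5 │  2 │  4 │   
├────┼────┼────┼────┤   
│  1 │ 10 │  3 │  8 │   
├────┼────┼────┼────┤   
│ 14 │    │ 12 │ 13 │   
├────┼────┼────┼────┤   
│  6 │  9 │ 11 │ 15 │   
└────┴────┴────┴────┘   
Moves: 2                
                        


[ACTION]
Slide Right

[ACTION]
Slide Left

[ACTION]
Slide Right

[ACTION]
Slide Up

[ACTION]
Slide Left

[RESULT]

┌────┬────┬────┬────┐   
│  7 │  5 │  2 │  4 │   
├────┼────┼────┼────┤   
│  1 │ 10 │  3 │  8 │   
├────┼────┼────┼────┤   
│  6 │ 14 │ 12 │ 13 │   
├────┼────┼────┼────┤   
│  9 │    │ 11 │ 15 │   
└────┴────┴────┴────┘   
Moves: 7                
                        


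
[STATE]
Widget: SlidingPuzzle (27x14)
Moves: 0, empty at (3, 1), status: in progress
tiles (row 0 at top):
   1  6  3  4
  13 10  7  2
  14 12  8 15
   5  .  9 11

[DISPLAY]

┌────┬────┬────┬────┐      
│  1 │  6 │  3 │  4 │      
├────┼────┼────┼────┤      
│ 13 │ 10 │  7 │  2 │      
├────┼────┼────┼────┤      
│ 14 │ 12 │  8 │ 15 │      
├────┼────┼────┼────┤      
│  5 │    │  9 │ 11 │      
└────┴────┴────┴────┘      
Moves: 0                   
                           
                           
                           
                           


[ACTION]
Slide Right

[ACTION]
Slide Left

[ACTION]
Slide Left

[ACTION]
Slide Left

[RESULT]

┌────┬────┬────┬────┐      
│  1 │  6 │  3 │  4 │      
├────┼────┼────┼────┤      
│ 13 │ 10 │  7 │  2 │      
├────┼────┼────┼────┤      
│ 14 │ 12 │  8 │ 15 │      
├────┼────┼────┼────┤      
│  5 │  9 │ 11 │    │      
└────┴────┴────┴────┘      
Moves: 4                   
                           
                           
                           
                           


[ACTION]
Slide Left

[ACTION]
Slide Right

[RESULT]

┌────┬────┬────┬────┐      
│  1 │  6 │  3 │  4 │      
├────┼────┼────┼────┤      
│ 13 │ 10 │  7 │  2 │      
├────┼────┼────┼────┤      
│ 14 │ 12 │  8 │ 15 │      
├────┼────┼────┼────┤      
│  5 │  9 │    │ 11 │      
└────┴────┴────┴────┘      
Moves: 5                   
                           
                           
                           
                           


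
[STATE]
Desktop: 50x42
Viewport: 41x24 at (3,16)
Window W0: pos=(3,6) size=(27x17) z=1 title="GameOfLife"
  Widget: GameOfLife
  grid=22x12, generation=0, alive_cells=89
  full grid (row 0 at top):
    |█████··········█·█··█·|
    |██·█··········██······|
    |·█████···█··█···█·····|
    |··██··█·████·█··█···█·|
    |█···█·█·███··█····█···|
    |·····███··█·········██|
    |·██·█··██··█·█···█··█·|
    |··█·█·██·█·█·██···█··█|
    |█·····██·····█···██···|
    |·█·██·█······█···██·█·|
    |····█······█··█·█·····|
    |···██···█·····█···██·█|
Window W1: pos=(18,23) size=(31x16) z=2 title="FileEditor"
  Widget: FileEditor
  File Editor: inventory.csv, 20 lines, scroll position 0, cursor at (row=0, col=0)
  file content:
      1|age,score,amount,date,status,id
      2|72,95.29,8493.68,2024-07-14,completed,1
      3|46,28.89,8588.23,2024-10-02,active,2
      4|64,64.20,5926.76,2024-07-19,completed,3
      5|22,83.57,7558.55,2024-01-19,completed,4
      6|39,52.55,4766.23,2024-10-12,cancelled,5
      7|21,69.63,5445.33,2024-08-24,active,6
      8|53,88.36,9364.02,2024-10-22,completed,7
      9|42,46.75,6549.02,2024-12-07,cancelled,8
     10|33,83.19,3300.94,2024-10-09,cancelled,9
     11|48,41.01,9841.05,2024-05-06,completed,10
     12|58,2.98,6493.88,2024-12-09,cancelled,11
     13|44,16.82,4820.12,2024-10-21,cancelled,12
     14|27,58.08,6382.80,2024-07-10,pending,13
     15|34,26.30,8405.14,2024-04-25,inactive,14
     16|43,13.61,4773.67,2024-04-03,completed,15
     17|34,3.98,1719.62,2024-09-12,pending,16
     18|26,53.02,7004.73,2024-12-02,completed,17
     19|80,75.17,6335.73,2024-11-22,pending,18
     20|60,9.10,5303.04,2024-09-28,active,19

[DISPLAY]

┃·██·█··██··█·█···█··█·   ┃              
┃··█·█·██·█·█·██···█··█   ┃              
┃█·····██·····█···██···   ┃              
┃·█·██·█······█···██·█·   ┃              
┃····█······█··█·█·····   ┃              
┃···██···█·····█···██·█   ┃              
┗━━━━━━━━━━━━━━━━━━━━━━━━━┛              
               ┏━━━━━━━━━━━━━━━━━━━━━━━━━
               ┃ FileEditor              
               ┠─────────────────────────
               ┃█ge,score,amount,date,sta
               ┃72,95.29,8493.68,2024-07-
               ┃46,28.89,8588.23,2024-10-
               ┃64,64.20,5926.76,2024-07-
               ┃22,83.57,7558.55,2024-01-
               ┃39,52.55,4766.23,2024-10-
               ┃21,69.63,5445.33,2024-08-
               ┃53,88.36,9364.02,2024-10-
               ┃42,46.75,6549.02,2024-12-
               ┃33,83.19,3300.94,2024-10-
               ┃48,41.01,9841.05,2024-05-
               ┃58,2.98,6493.88,2024-12-0
               ┗━━━━━━━━━━━━━━━━━━━━━━━━━
                                         


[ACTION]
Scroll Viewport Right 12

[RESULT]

··██··█·█···█··█·   ┃                    
·██·█·█·██···█··█   ┃                    
·██·····█···██···   ┃                    
·█······█···██·█·   ┃                    
······█··█·█·····   ┃                    
···█·····█···██·█   ┃                    
━━━━━━━━━━━━━━━━━━━━┛                    
         ┏━━━━━━━━━━━━━━━━━━━━━━━━━━━━━┓ 
         ┃ FileEditor                  ┃ 
         ┠─────────────────────────────┨ 
         ┃█ge,score,amount,date,status▲┃ 
         ┃72,95.29,8493.68,2024-07-14,█┃ 
         ┃46,28.89,8588.23,2024-10-02,░┃ 
         ┃64,64.20,5926.76,2024-07-19,░┃ 
         ┃22,83.57,7558.55,2024-01-19,░┃ 
         ┃39,52.55,4766.23,2024-10-12,░┃ 
         ┃21,69.63,5445.33,2024-08-24,░┃ 
         ┃53,88.36,9364.02,2024-10-22,░┃ 
         ┃42,46.75,6549.02,2024-12-07,░┃ 
         ┃33,83.19,3300.94,2024-10-09,░┃ 
         ┃48,41.01,9841.05,2024-05-06,░┃ 
         ┃58,2.98,6493.88,2024-12-09,c▼┃ 
         ┗━━━━━━━━━━━━━━━━━━━━━━━━━━━━━┛ 
                                         


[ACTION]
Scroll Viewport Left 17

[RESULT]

   ┃·██·█··██··█·█···█··█·   ┃           
   ┃··█·█·██·█·█·██···█··█   ┃           
   ┃█·····██·····█···██···   ┃           
   ┃·█·██·█······█···██·█·   ┃           
   ┃····█······█··█·█·····   ┃           
   ┃···██···█·····█···██·█   ┃           
   ┗━━━━━━━━━━━━━━━━━━━━━━━━━┛           
                  ┏━━━━━━━━━━━━━━━━━━━━━━
                  ┃ FileEditor           
                  ┠──────────────────────
                  ┃█ge,score,amount,date,
                  ┃72,95.29,8493.68,2024-
                  ┃46,28.89,8588.23,2024-
                  ┃64,64.20,5926.76,2024-
                  ┃22,83.57,7558.55,2024-
                  ┃39,52.55,4766.23,2024-
                  ┃21,69.63,5445.33,2024-
                  ┃53,88.36,9364.02,2024-
                  ┃42,46.75,6549.02,2024-
                  ┃33,83.19,3300.94,2024-
                  ┃48,41.01,9841.05,2024-
                  ┃58,2.98,6493.88,2024-1
                  ┗━━━━━━━━━━━━━━━━━━━━━━
                                         


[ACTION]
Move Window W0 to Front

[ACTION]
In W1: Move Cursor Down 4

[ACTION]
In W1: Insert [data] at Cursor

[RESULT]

   ┃·██·█··██··█·█···█··█·   ┃           
   ┃··█·█·██·█·█·██···█··█   ┃           
   ┃█·····██·····█···██···   ┃           
   ┃·█·██·█······█···██·█·   ┃           
   ┃····█······█··█·█·····   ┃           
   ┃···██···█·····█···██·█   ┃           
   ┗━━━━━━━━━━━━━━━━━━━━━━━━━┛           
                  ┏━━━━━━━━━━━━━━━━━━━━━━
                  ┃ FileEditor           
                  ┠──────────────────────
                  ┃age,score,amount,date,
                  ┃72,95.29,8493.68,2024-
                  ┃46,28.89,8588.23,2024-
                  ┃64,64.20,5926.76,2024-
                  ┃data█2,83.57,7558.55,2
                  ┃39,52.55,4766.23,2024-
                  ┃21,69.63,5445.33,2024-
                  ┃53,88.36,9364.02,2024-
                  ┃42,46.75,6549.02,2024-
                  ┃33,83.19,3300.94,2024-
                  ┃48,41.01,9841.05,2024-
                  ┃58,2.98,6493.88,2024-1
                  ┗━━━━━━━━━━━━━━━━━━━━━━
                                         


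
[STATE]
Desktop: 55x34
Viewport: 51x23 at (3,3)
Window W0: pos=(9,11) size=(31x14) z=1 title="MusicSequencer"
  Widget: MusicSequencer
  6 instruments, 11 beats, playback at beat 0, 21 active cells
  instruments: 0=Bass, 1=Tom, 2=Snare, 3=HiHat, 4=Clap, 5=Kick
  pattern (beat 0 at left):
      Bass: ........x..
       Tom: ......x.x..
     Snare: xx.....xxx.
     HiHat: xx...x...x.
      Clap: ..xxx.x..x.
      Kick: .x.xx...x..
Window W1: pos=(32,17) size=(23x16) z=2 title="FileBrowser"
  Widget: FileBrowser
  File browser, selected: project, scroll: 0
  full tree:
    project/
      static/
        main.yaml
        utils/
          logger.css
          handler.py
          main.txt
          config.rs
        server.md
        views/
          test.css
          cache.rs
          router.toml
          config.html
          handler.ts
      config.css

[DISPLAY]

                                                   
                                                   
                                                   
                                                   
                                                   
                                                   
                                                   
                                                   
      ┏━━━━━━━━━━━━━━━━━━━━━━━━━━━━━┓              
      ┃ MusicSequencer              ┃              
      ┠─────────────────────────────┨              
      ┃      ▼1234567890            ┃              
      ┃  Bass········█··            ┃              
      ┃   Tom······█·█··            ┃              
      ┃ Snare██·····███·     ┏━━━━━━━━━━━━━━━━━━━━━
      ┃ HiHat██···█···█·     ┃ FileBrowser         
      ┃  Clap··███·█··█·     ┠─────────────────────
      ┃  Kick·█·██···█··     ┃> [-] project/       
      ┃                      ┃    [+] static/      
      ┃                      ┃    config.css       
      ┃                      ┃                     
      ┗━━━━━━━━━━━━━━━━━━━━━━┃                     
                             ┃                     


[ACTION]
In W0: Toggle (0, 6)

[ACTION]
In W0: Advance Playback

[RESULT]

                                                   
                                                   
                                                   
                                                   
                                                   
                                                   
                                                   
                                                   
      ┏━━━━━━━━━━━━━━━━━━━━━━━━━━━━━┓              
      ┃ MusicSequencer              ┃              
      ┠─────────────────────────────┨              
      ┃      0▼234567890            ┃              
      ┃  Bass······█·█··            ┃              
      ┃   Tom······█·█··            ┃              
      ┃ Snare██·····███·     ┏━━━━━━━━━━━━━━━━━━━━━
      ┃ HiHat██···█···█·     ┃ FileBrowser         
      ┃  Clap··███·█··█·     ┠─────────────────────
      ┃  Kick·█·██···█··     ┃> [-] project/       
      ┃                      ┃    [+] static/      
      ┃                      ┃    config.css       
      ┃                      ┃                     
      ┗━━━━━━━━━━━━━━━━━━━━━━┃                     
                             ┃                     


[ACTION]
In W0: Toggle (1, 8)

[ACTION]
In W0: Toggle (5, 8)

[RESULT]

                                                   
                                                   
                                                   
                                                   
                                                   
                                                   
                                                   
                                                   
      ┏━━━━━━━━━━━━━━━━━━━━━━━━━━━━━┓              
      ┃ MusicSequencer              ┃              
      ┠─────────────────────────────┨              
      ┃      0▼234567890            ┃              
      ┃  Bass······█·█··            ┃              
      ┃   Tom······█····            ┃              
      ┃ Snare██·····███·     ┏━━━━━━━━━━━━━━━━━━━━━
      ┃ HiHat██···█···█·     ┃ FileBrowser         
      ┃  Clap··███·█··█·     ┠─────────────────────
      ┃  Kick·█·██······     ┃> [-] project/       
      ┃                      ┃    [+] static/      
      ┃                      ┃    config.css       
      ┃                      ┃                     
      ┗━━━━━━━━━━━━━━━━━━━━━━┃                     
                             ┃                     


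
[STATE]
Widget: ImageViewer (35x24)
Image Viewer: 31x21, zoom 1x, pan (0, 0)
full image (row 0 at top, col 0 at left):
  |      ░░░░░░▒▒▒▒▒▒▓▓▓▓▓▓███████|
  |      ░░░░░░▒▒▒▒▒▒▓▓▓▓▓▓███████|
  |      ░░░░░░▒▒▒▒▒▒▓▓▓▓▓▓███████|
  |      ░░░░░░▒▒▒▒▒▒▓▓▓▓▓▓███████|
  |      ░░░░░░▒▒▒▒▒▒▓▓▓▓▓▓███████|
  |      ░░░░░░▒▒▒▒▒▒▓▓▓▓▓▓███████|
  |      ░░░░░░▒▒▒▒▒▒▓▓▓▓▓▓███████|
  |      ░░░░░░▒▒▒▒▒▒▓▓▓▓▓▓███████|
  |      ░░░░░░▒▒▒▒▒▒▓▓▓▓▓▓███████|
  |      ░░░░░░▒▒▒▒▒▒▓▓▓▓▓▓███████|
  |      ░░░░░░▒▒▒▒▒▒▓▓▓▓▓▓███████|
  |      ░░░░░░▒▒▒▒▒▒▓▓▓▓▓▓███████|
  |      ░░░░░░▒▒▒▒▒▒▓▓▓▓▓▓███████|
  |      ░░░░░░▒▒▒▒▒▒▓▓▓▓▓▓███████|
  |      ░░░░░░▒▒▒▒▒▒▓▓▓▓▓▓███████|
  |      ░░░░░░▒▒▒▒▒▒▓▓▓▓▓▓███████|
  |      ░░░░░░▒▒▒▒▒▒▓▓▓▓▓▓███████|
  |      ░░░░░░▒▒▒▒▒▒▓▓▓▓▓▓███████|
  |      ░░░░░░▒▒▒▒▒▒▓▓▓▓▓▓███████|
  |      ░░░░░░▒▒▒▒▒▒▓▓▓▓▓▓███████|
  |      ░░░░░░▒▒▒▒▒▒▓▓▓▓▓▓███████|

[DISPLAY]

      ░░░░░░▒▒▒▒▒▒▓▓▓▓▓▓███████    
      ░░░░░░▒▒▒▒▒▒▓▓▓▓▓▓███████    
      ░░░░░░▒▒▒▒▒▒▓▓▓▓▓▓███████    
      ░░░░░░▒▒▒▒▒▒▓▓▓▓▓▓███████    
      ░░░░░░▒▒▒▒▒▒▓▓▓▓▓▓███████    
      ░░░░░░▒▒▒▒▒▒▓▓▓▓▓▓███████    
      ░░░░░░▒▒▒▒▒▒▓▓▓▓▓▓███████    
      ░░░░░░▒▒▒▒▒▒▓▓▓▓▓▓███████    
      ░░░░░░▒▒▒▒▒▒▓▓▓▓▓▓███████    
      ░░░░░░▒▒▒▒▒▒▓▓▓▓▓▓███████    
      ░░░░░░▒▒▒▒▒▒▓▓▓▓▓▓███████    
      ░░░░░░▒▒▒▒▒▒▓▓▓▓▓▓███████    
      ░░░░░░▒▒▒▒▒▒▓▓▓▓▓▓███████    
      ░░░░░░▒▒▒▒▒▒▓▓▓▓▓▓███████    
      ░░░░░░▒▒▒▒▒▒▓▓▓▓▓▓███████    
      ░░░░░░▒▒▒▒▒▒▓▓▓▓▓▓███████    
      ░░░░░░▒▒▒▒▒▒▓▓▓▓▓▓███████    
      ░░░░░░▒▒▒▒▒▒▓▓▓▓▓▓███████    
      ░░░░░░▒▒▒▒▒▒▓▓▓▓▓▓███████    
      ░░░░░░▒▒▒▒▒▒▓▓▓▓▓▓███████    
      ░░░░░░▒▒▒▒▒▒▓▓▓▓▓▓███████    
                                   
                                   
                                   


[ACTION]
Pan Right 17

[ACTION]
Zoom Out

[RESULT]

▒▓▓▓▓▓▓███████                     
▒▓▓▓▓▓▓███████                     
▒▓▓▓▓▓▓███████                     
▒▓▓▓▓▓▓███████                     
▒▓▓▓▓▓▓███████                     
▒▓▓▓▓▓▓███████                     
▒▓▓▓▓▓▓███████                     
▒▓▓▓▓▓▓███████                     
▒▓▓▓▓▓▓███████                     
▒▓▓▓▓▓▓███████                     
▒▓▓▓▓▓▓███████                     
▒▓▓▓▓▓▓███████                     
▒▓▓▓▓▓▓███████                     
▒▓▓▓▓▓▓███████                     
▒▓▓▓▓▓▓███████                     
▒▓▓▓▓▓▓███████                     
▒▓▓▓▓▓▓███████                     
▒▓▓▓▓▓▓███████                     
▒▓▓▓▓▓▓███████                     
▒▓▓▓▓▓▓███████                     
▒▓▓▓▓▓▓███████                     
                                   
                                   
                                   


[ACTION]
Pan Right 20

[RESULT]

                                   
                                   
                                   
                                   
                                   
                                   
                                   
                                   
                                   
                                   
                                   
                                   
                                   
                                   
                                   
                                   
                                   
                                   
                                   
                                   
                                   
                                   
                                   
                                   


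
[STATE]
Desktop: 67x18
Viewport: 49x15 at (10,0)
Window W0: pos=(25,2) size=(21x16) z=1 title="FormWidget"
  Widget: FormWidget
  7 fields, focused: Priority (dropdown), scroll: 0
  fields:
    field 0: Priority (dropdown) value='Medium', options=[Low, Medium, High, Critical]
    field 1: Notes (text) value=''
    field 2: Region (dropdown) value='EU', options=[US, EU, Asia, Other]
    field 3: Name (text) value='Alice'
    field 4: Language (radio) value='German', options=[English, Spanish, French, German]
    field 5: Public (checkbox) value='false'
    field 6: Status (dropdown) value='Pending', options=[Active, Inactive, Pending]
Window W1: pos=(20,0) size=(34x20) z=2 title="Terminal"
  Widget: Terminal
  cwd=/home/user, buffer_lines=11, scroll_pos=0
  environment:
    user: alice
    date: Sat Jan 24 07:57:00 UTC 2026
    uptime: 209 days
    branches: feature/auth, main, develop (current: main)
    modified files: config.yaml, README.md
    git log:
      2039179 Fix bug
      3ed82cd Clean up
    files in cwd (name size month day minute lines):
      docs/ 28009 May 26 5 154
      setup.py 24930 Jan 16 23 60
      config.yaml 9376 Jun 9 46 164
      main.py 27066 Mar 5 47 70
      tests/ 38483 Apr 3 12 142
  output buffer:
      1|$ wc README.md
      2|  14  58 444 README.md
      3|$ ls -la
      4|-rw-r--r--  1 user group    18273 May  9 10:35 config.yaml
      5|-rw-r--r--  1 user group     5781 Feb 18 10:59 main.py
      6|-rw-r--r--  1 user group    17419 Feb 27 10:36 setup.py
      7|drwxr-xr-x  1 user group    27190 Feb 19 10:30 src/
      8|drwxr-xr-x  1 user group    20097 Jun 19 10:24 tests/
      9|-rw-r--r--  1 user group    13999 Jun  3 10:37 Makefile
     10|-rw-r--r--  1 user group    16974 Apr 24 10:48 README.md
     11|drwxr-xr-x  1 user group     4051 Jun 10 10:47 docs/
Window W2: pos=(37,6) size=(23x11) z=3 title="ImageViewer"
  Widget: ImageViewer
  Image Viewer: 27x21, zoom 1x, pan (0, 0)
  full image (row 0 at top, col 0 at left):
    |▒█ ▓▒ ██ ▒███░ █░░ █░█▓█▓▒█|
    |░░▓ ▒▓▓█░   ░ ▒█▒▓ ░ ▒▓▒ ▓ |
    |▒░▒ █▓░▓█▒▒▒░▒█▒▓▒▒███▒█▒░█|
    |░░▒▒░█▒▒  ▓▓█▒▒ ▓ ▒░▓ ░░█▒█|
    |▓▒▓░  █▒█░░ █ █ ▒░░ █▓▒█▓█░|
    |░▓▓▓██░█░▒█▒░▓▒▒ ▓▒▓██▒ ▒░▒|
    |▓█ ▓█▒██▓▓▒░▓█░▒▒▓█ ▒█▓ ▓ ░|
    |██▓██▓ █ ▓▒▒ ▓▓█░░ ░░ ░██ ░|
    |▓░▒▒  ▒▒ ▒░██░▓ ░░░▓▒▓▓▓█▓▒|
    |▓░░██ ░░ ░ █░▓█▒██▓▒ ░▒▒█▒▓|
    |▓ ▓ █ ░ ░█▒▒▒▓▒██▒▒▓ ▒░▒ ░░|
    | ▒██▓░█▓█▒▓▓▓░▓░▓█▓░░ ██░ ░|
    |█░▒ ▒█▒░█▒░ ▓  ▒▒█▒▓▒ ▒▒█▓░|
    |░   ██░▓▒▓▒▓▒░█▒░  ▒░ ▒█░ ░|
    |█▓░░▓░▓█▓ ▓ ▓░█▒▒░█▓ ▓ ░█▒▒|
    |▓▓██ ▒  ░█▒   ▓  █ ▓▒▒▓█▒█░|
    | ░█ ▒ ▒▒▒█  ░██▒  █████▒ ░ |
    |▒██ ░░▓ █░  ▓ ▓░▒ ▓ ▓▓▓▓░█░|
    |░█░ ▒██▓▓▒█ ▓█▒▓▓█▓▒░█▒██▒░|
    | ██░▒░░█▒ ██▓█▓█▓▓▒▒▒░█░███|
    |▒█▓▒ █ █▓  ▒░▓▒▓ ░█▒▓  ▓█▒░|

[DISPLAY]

          ┏━━━━━━━━━━━━━━━━━━━━━━━━━━━━━━━━┓     
          ┃ Terminal                       ┃     
          ┠────────────────────────────────┨     
          ┃$ wc README.md                  ┃     
          ┃  14  58 444 README.md          ┃     
          ┃$ ls -la                        ┃     
          ┃-rw-r--r--  1 us┏━━━━━━━━━━━━━━━━━━━━━
          ┃-rw-r--r--  1 us┃ ImageViewer         
          ┃-rw-r--r--  1 us┠─────────────────────
          ┃drwxr-xr-x  1 us┃▒█ ▓▒ ██ ▒███░ █░░ █░
          ┃drwxr-xr-x  1 us┃░░▓ ▒▓▓█░   ░ ▒█▒▓ ░ 
          ┃-rw-r--r--  1 us┃▒░▒ █▓░▓█▒▒▒░▒█▒▓▒▒██
          ┃-rw-r--r--  1 us┃░░▒▒░█▒▒  ▓▓█▒▒ ▓ ▒░▓
          ┃drwxr-xr-x  1 us┃▓▒▓░  █▒█░░ █ █ ▒░░ █
          ┃$ █             ┃░▓▓▓██░█░▒█▒░▓▒▒ ▓▒▓█


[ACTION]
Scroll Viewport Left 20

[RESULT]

                    ┏━━━━━━━━━━━━━━━━━━━━━━━━━━━━
                    ┃ Terminal                   
                    ┠────────────────────────────
                    ┃$ wc README.md              
                    ┃  14  58 444 README.md      
                    ┃$ ls -la                    
                    ┃-rw-r--r--  1 us┏━━━━━━━━━━━
                    ┃-rw-r--r--  1 us┃ ImageViewe
                    ┃-rw-r--r--  1 us┠───────────
                    ┃drwxr-xr-x  1 us┃▒█ ▓▒ ██ ▒█
                    ┃drwxr-xr-x  1 us┃░░▓ ▒▓▓█░  
                    ┃-rw-r--r--  1 us┃▒░▒ █▓░▓█▒▒
                    ┃-rw-r--r--  1 us┃░░▒▒░█▒▒  ▓
                    ┃drwxr-xr-x  1 us┃▓▒▓░  █▒█░░
                    ┃$ █             ┃░▓▓▓██░█░▒█


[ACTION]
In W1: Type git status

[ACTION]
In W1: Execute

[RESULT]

                    ┏━━━━━━━━━━━━━━━━━━━━━━━━━━━━
                    ┃ Terminal                   
                    ┠────────────────────────────
                    ┃$ ls -la                    
                    ┃-rw-r--r--  1 user group    
                    ┃-rw-r--r--  1 user group    
                    ┃-rw-r--r--  1 us┏━━━━━━━━━━━
                    ┃drwxr-xr-x  1 us┃ ImageViewe
                    ┃drwxr-xr-x  1 us┠───────────
                    ┃-rw-r--r--  1 us┃▒█ ▓▒ ██ ▒█
                    ┃-rw-r--r--  1 us┃░░▓ ▒▓▓█░  
                    ┃drwxr-xr-x  1 us┃▒░▒ █▓░▓█▒▒
                    ┃$ git status    ┃░░▒▒░█▒▒  ▓
                    ┃On branch main  ┃▓▒▓░  █▒█░░
                    ┃Changes not stag┃░▓▓▓██░█░▒█


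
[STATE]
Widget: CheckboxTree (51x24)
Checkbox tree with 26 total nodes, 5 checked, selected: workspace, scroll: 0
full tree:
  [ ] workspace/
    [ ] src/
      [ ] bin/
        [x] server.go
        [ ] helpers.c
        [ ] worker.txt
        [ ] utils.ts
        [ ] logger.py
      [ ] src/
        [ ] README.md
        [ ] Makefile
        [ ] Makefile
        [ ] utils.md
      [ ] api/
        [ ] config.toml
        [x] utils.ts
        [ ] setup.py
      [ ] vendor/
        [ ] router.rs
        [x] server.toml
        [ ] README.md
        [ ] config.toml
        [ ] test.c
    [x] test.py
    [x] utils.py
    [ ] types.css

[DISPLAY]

>[-] workspace/                                    
   [-] src/                                        
     [-] bin/                                      
       [x] server.go                               
       [ ] helpers.c                               
       [ ] worker.txt                              
       [ ] utils.ts                                
       [ ] logger.py                               
     [ ] src/                                      
       [ ] README.md                               
       [ ] Makefile                                
       [ ] Makefile                                
       [ ] utils.md                                
     [-] api/                                      
       [ ] config.toml                             
       [x] utils.ts                                
       [ ] setup.py                                
     [-] vendor/                                   
       [ ] router.rs                               
       [x] server.toml                             
       [ ] README.md                               
       [ ] config.toml                             
       [ ] test.c                                  
   [x] test.py                                     


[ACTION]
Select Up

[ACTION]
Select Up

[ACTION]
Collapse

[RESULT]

>[-] workspace/                                    
                                                   
                                                   
                                                   
                                                   
                                                   
                                                   
                                                   
                                                   
                                                   
                                                   
                                                   
                                                   
                                                   
                                                   
                                                   
                                                   
                                                   
                                                   
                                                   
                                                   
                                                   
                                                   
                                                   


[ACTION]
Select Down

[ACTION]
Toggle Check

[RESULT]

>[x] workspace/                                    
                                                   
                                                   
                                                   
                                                   
                                                   
                                                   
                                                   
                                                   
                                                   
                                                   
                                                   
                                                   
                                                   
                                                   
                                                   
                                                   
                                                   
                                                   
                                                   
                                                   
                                                   
                                                   
                                                   


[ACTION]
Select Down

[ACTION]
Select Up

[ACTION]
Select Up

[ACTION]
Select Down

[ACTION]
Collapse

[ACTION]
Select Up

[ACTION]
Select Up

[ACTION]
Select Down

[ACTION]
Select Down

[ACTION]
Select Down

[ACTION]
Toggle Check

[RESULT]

>[ ] workspace/                                    
                                                   
                                                   
                                                   
                                                   
                                                   
                                                   
                                                   
                                                   
                                                   
                                                   
                                                   
                                                   
                                                   
                                                   
                                                   
                                                   
                                                   
                                                   
                                                   
                                                   
                                                   
                                                   
                                                   
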